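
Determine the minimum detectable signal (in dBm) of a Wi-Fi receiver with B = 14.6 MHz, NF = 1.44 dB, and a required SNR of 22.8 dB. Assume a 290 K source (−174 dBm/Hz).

Sensitivity = −174 + 10 log₁₀(B) + NF + SNR_min
= −174 + 71.64 + 1.44 + 22.8
= −78.12 dBm → −78.1 dBm

−78.1 dBm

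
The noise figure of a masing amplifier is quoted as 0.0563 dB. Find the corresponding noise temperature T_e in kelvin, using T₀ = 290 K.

3.78 K

F = 10^(0.0563/10) = 1.01305
T_e = (F − 1)·T₀ = (1.01305 − 1) × 290 = 3.78 K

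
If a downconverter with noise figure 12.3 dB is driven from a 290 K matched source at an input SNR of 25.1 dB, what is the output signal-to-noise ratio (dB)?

12.8 dB

By definition F = SNR_in/SNR_out, so in dB: SNR_out = SNR_in − NF
SNR_out = 25.1 − 12.3 = 12.8 dB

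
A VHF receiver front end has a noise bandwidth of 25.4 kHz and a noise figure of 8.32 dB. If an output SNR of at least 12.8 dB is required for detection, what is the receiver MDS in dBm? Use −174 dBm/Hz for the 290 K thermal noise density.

−108.8 dBm

Sensitivity = −174 + 10 log₁₀(B) + NF + SNR_min
= −174 + 44.05 + 8.32 + 12.8
= −108.83 dBm → −108.8 dBm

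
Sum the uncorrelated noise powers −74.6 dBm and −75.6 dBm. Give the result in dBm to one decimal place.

−72.1 dBm

Convert to linear, add, convert back:
P₁ = 3.47×10⁻¹¹ W, P₂ = 2.75×10⁻¹¹ W
P_tot = 6.22×10⁻¹¹ W → 10 log₁₀(P_tot / 10⁻³) = −72.1 dBm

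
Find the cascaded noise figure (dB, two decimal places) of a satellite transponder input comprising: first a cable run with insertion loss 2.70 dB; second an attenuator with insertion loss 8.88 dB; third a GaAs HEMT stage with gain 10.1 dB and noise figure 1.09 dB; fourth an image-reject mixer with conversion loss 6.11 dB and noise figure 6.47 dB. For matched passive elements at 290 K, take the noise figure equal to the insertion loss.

13.68 dB

Convert to linear (a loss of L dB is a gain of −L dB): F_i = 10^(NF_i/10), G_i = 10^(G_i,dB/10)
  Stage 1: F_1 = 10^(2.70/10) = 1.862, G_1 = 10^(−2.70/10) = 0.5370
  Stage 2: F_2 = 10^(8.88/10) = 7.727, G_2 = 10^(−8.88/10) = 0.1294
  Stage 3: F_3 = 10^(1.09/10) = 1.285, G_3 = 10^(10.1/10) = 10.23
  Stage 4: F_4 = 10^(6.47/10) = 4.436, G_4 = 10^(−6.11/10) = 0.2449
Friis cascade:
  F = 1.862 + (7.727 − 1)/0.5370 + (1.285 − 1)/0.06950 + (4.436 − 1)/0.7112 = 23.32
NF = 10 log₁₀(23.32) = 13.68 dB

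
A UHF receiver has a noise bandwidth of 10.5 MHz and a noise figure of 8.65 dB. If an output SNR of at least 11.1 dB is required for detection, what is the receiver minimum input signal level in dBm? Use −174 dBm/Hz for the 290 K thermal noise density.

−84.0 dBm

Sensitivity = −174 + 10 log₁₀(B) + NF + SNR_min
= −174 + 70.21 + 8.65 + 11.1
= −84.04 dBm → −84.0 dBm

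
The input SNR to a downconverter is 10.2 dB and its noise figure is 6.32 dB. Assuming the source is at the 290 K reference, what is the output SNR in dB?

3.88 dB

By definition F = SNR_in/SNR_out, so in dB: SNR_out = SNR_in − NF
SNR_out = 10.2 − 6.32 = 3.88 dB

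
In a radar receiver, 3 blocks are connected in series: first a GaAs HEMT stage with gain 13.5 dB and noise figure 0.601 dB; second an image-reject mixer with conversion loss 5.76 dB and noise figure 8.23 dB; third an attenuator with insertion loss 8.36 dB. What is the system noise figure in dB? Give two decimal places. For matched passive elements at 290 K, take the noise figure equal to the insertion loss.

Convert to linear (a loss of L dB is a gain of −L dB): F_i = 10^(NF_i/10), G_i = 10^(G_i,dB/10)
  Stage 1: F_1 = 10^(0.601/10) = 1.148, G_1 = 10^(13.5/10) = 22.39
  Stage 2: F_2 = 10^(8.23/10) = 6.653, G_2 = 10^(−5.76/10) = 0.2655
  Stage 3: F_3 = 10^(8.36/10) = 6.855, G_3 = 10^(−8.36/10) = 0.1459
Friis cascade:
  F = 1.148 + (6.653 − 1)/22.39 + (6.855 − 1)/5.943 = 2.386
NF = 10 log₁₀(2.386) = 3.78 dB

3.78 dB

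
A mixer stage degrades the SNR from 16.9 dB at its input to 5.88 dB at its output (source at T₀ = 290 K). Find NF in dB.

NF (dB) = SNR_in(dB) − SNR_out(dB) when the source is at T₀
NF = 16.9 − 5.88 = 11.02 dB

11.02 dB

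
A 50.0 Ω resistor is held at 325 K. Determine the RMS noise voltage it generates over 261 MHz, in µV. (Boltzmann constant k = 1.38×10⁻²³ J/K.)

V_n = √(4kTRB)
4kTRB = 4 × 1.38×10⁻²³ × 325 × 5.00×10¹ × 2.61×10⁸ = 2.34×10⁻¹⁰ V²
V_n = √(2.34×10⁻¹⁰) = 1.53×10⁻⁵ V = 15.3 µV

15.3 µV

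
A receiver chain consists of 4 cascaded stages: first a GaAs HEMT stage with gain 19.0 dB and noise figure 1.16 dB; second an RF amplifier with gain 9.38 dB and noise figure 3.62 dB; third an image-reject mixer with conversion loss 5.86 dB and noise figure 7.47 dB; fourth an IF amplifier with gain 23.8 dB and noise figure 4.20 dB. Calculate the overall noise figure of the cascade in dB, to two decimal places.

1.27 dB

Convert to linear (a loss of L dB is a gain of −L dB): F_i = 10^(NF_i/10), G_i = 10^(G_i,dB/10)
  Stage 1: F_1 = 10^(1.16/10) = 1.306, G_1 = 10^(19.0/10) = 79.43
  Stage 2: F_2 = 10^(3.62/10) = 2.301, G_2 = 10^(9.38/10) = 8.670
  Stage 3: F_3 = 10^(7.47/10) = 5.585, G_3 = 10^(−5.86/10) = 0.2594
  Stage 4: F_4 = 10^(4.20/10) = 2.630, G_4 = 10^(23.8/10) = 239.9
Friis cascade:
  F = 1.306 + (2.301 − 1)/79.43 + (5.585 − 1)/688.7 + (2.630 − 1)/178.6 = 1.338
NF = 10 log₁₀(1.338) = 1.27 dB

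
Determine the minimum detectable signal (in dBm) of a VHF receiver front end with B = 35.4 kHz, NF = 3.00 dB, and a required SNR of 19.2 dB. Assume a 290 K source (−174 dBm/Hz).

−106.3 dBm

Sensitivity = −174 + 10 log₁₀(B) + NF + SNR_min
= −174 + 45.49 + 3.00 + 19.2
= −106.31 dBm → −106.3 dBm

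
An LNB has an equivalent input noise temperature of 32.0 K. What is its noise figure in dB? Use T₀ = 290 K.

F = 1 + T_e/T₀ = 1 + 32.0/290 = 1.11034
NF = 10 log₁₀(1.11034) = 0.455 dB

0.455 dB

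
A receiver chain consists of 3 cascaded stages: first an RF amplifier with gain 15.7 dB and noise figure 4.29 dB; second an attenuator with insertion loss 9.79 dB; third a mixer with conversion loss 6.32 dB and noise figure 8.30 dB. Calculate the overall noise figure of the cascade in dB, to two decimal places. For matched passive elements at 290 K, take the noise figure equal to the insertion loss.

6.43 dB

Convert to linear (a loss of L dB is a gain of −L dB): F_i = 10^(NF_i/10), G_i = 10^(G_i,dB/10)
  Stage 1: F_1 = 10^(4.29/10) = 2.685, G_1 = 10^(15.7/10) = 37.15
  Stage 2: F_2 = 10^(9.79/10) = 9.528, G_2 = 10^(−9.79/10) = 0.1050
  Stage 3: F_3 = 10^(8.30/10) = 6.761, G_3 = 10^(−6.32/10) = 0.2333
Friis cascade:
  F = 2.685 + (9.528 − 1)/37.15 + (6.761 − 1)/3.899 = 4.392
NF = 10 log₁₀(4.392) = 6.43 dB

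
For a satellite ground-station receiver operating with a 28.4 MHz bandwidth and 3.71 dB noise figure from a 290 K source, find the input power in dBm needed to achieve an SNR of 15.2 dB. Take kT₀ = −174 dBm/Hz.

Sensitivity = −174 + 10 log₁₀(B) + NF + SNR_min
= −174 + 74.53 + 3.71 + 15.2
= −80.56 dBm → −80.6 dBm

−80.6 dBm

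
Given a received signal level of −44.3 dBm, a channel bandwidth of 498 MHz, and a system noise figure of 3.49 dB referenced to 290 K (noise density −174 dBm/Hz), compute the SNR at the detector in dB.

39.2 dB

Noise floor: N = −174 + 10 log₁₀(B) + NF
10 log₁₀(4.98×10⁸) = 86.97 dB
N = −174 + 86.97 + 3.49 = −83.54 dBm
SNR = P_sig − N = −44.3 − (−83.54) = 39.24 dB → 39.2 dB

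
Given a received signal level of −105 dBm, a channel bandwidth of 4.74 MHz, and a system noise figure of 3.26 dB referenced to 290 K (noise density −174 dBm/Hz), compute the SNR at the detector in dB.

−1.0 dB

Noise floor: N = −174 + 10 log₁₀(B) + NF
10 log₁₀(4.74×10⁶) = 66.76 dB
N = −174 + 66.76 + 3.26 = −103.98 dBm
SNR = P_sig − N = −105 − (−103.98) = −1.02 dB → −1.0 dB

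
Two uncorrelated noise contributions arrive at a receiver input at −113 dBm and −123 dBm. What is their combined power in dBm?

−112.6 dBm

Convert to linear, add, convert back:
P₁ = 5.01×10⁻¹⁵ W, P₂ = 5.01×10⁻¹⁶ W
P_tot = 5.51×10⁻¹⁵ W → 10 log₁₀(P_tot / 10⁻³) = −112.6 dBm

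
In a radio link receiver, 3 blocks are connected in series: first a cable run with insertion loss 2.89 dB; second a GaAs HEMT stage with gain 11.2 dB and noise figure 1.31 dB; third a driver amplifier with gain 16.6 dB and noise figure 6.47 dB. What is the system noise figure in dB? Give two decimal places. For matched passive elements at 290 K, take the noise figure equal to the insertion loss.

4.97 dB

Convert to linear (a loss of L dB is a gain of −L dB): F_i = 10^(NF_i/10), G_i = 10^(G_i,dB/10)
  Stage 1: F_1 = 10^(2.89/10) = 1.945, G_1 = 10^(−2.89/10) = 0.5140
  Stage 2: F_2 = 10^(1.31/10) = 1.352, G_2 = 10^(11.2/10) = 13.18
  Stage 3: F_3 = 10^(6.47/10) = 4.436, G_3 = 10^(16.6/10) = 45.71
Friis cascade:
  F = 1.945 + (1.352 − 1)/0.5140 + (4.436 − 1)/6.776 = 3.137
NF = 10 log₁₀(3.137) = 4.97 dB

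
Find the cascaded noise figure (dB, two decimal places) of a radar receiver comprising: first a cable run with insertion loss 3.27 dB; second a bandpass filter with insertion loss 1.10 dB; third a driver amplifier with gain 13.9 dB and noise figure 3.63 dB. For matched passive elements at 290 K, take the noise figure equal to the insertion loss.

Convert to linear (a loss of L dB is a gain of −L dB): F_i = 10^(NF_i/10), G_i = 10^(G_i,dB/10)
  Stage 1: F_1 = 10^(3.27/10) = 2.123, G_1 = 10^(−3.27/10) = 0.4710
  Stage 2: F_2 = 10^(1.10/10) = 1.288, G_2 = 10^(−1.10/10) = 0.7762
  Stage 3: F_3 = 10^(3.63/10) = 2.307, G_3 = 10^(13.9/10) = 24.55
Friis cascade:
  F = 2.123 + (1.288 − 1)/0.4710 + (2.307 − 1)/0.3656 = 6.310
NF = 10 log₁₀(6.310) = 8.00 dB

8.00 dB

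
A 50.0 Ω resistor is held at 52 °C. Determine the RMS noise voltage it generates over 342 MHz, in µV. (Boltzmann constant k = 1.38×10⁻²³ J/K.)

17.5 µV

T = 52 °C + 273.15 = 325.15 K
V_n = √(4kTRB)
4kTRB = 4 × 1.38×10⁻²³ × 325.15 × 5.00×10¹ × 3.42×10⁸ = 3.07×10⁻¹⁰ V²
V_n = √(3.07×10⁻¹⁰) = 1.75×10⁻⁵ V = 17.5 µV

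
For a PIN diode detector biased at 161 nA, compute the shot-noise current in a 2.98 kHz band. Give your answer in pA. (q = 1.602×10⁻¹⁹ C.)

12.4 pA

I_n = √(2qI·B)
2qI·B = 2 × 1.602×10⁻¹⁹ × 1.61×10⁻⁷ × 2.98×10³ = 1.54×10⁻²² A²
I_n = √(1.54×10⁻²²) = 1.24×10⁻¹¹ A = 12.4 pA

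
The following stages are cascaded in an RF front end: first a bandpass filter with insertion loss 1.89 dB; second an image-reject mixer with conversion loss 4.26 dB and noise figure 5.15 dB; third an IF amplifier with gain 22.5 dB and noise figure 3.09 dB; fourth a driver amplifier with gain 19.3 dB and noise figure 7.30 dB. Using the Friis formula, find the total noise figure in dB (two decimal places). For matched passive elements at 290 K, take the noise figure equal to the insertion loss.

9.75 dB

Convert to linear (a loss of L dB is a gain of −L dB): F_i = 10^(NF_i/10), G_i = 10^(G_i,dB/10)
  Stage 1: F_1 = 10^(1.89/10) = 1.545, G_1 = 10^(−1.89/10) = 0.6471
  Stage 2: F_2 = 10^(5.15/10) = 3.273, G_2 = 10^(−4.26/10) = 0.3750
  Stage 3: F_3 = 10^(3.09/10) = 2.037, G_3 = 10^(22.5/10) = 177.8
  Stage 4: F_4 = 10^(7.30/10) = 5.370, G_4 = 10^(19.3/10) = 85.11
Friis cascade:
  F = 1.545 + (3.273 − 1)/0.6471 + (2.037 − 1)/0.2427 + (5.370 − 1)/43.15 = 9.433
NF = 10 log₁₀(9.433) = 9.75 dB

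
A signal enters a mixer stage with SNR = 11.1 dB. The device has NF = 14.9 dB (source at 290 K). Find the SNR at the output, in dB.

−3.8 dB

By definition F = SNR_in/SNR_out, so in dB: SNR_out = SNR_in − NF
SNR_out = 11.1 − 14.9 = −3.8 dB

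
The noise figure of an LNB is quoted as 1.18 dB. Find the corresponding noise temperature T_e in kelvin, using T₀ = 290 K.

F = 10^(1.18/10) = 1.3122
T_e = (F − 1)·T₀ = (1.3122 − 1) × 290 = 90.5 K

90.5 K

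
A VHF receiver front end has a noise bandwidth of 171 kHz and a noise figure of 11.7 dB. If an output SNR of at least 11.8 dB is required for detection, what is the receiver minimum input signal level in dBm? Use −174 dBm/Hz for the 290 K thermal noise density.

−98.2 dBm

Sensitivity = −174 + 10 log₁₀(B) + NF + SNR_min
= −174 + 52.33 + 11.7 + 11.8
= −98.17 dBm → −98.2 dBm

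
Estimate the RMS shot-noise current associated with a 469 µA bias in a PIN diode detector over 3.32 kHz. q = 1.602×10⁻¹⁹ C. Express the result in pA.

706 pA

I_n = √(2qI·B)
2qI·B = 2 × 1.602×10⁻¹⁹ × 4.69×10⁻⁴ × 3.32×10³ = 4.99×10⁻¹⁹ A²
I_n = √(4.99×10⁻¹⁹) = 7.06×10⁻¹⁰ A = 706 pA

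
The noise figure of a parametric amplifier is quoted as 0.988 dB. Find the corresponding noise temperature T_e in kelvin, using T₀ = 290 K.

F = 10^(0.988/10) = 1.25545
T_e = (F − 1)·T₀ = (1.25545 − 1) × 290 = 74.1 K

74.1 K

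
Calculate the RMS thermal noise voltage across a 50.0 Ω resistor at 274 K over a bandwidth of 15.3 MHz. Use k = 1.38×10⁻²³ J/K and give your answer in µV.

V_n = √(4kTRB)
4kTRB = 4 × 1.38×10⁻²³ × 274 × 5.00×10¹ × 1.53×10⁷ = 1.16×10⁻¹¹ V²
V_n = √(1.16×10⁻¹¹) = 3.40×10⁻⁶ V = 3.40 µV

3.40 µV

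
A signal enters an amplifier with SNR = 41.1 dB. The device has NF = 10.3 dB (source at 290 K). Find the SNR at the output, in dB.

By definition F = SNR_in/SNR_out, so in dB: SNR_out = SNR_in − NF
SNR_out = 41.1 − 10.3 = 30.8 dB

30.8 dB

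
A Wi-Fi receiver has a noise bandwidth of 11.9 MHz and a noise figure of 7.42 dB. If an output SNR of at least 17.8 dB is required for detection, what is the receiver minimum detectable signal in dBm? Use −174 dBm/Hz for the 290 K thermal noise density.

Sensitivity = −174 + 10 log₁₀(B) + NF + SNR_min
= −174 + 70.76 + 7.42 + 17.8
= −78.02 dBm → −78.0 dBm

−78.0 dBm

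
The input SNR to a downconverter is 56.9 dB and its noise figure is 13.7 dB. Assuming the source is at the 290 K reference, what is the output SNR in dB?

By definition F = SNR_in/SNR_out, so in dB: SNR_out = SNR_in − NF
SNR_out = 56.9 − 13.7 = 43.2 dB

43.2 dB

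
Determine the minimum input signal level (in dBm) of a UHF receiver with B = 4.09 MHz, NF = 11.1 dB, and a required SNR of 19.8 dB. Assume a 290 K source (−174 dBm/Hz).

−77.0 dBm

Sensitivity = −174 + 10 log₁₀(B) + NF + SNR_min
= −174 + 66.12 + 11.1 + 19.8
= −76.98 dBm → −77.0 dBm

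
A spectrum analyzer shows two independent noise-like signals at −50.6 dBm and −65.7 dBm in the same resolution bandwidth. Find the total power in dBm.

Convert to linear, add, convert back:
P₁ = 8.71×10⁻⁹ W, P₂ = 2.69×10⁻¹⁰ W
P_tot = 8.98×10⁻⁹ W → 10 log₁₀(P_tot / 10⁻³) = −50.5 dBm

−50.5 dBm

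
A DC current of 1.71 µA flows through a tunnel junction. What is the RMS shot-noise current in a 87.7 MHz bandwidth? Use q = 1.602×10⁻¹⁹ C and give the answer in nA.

6.93 nA

I_n = √(2qI·B)
2qI·B = 2 × 1.602×10⁻¹⁹ × 1.71×10⁻⁶ × 8.77×10⁷ = 4.80×10⁻¹⁷ A²
I_n = √(4.80×10⁻¹⁷) = 6.93×10⁻⁹ A = 6.93 nA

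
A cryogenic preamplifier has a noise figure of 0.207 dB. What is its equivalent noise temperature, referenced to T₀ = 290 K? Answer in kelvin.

14.2 K

F = 10^(0.207/10) = 1.04882
T_e = (F − 1)·T₀ = (1.04882 − 1) × 290 = 14.2 K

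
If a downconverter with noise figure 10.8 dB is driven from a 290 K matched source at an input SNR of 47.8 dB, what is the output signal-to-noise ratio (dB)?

37.0 dB

By definition F = SNR_in/SNR_out, so in dB: SNR_out = SNR_in − NF
SNR_out = 47.8 − 10.8 = 37.0 dB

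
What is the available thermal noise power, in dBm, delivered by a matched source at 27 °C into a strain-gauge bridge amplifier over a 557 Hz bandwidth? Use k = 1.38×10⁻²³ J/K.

T = 27 °C + 273.15 = 300.15 K
P_n = kTB = 1.38×10⁻²³ × 300.15 × 5.57×10² = 2.31×10⁻¹⁸ W
In dBm: 10 log₁₀(2.31×10⁻¹⁸ / 10⁻³) = −146.4 dBm

−146.4 dBm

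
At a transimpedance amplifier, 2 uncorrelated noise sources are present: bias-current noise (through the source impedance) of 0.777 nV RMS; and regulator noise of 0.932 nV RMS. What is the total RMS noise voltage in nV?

Uncorrelated sources add in power (mean-square): V_tot = √(ΣV_i²)
V_tot = √[(7.77×10⁻¹⁰)² + (9.32×10⁻¹⁰)²] = 1.21×10⁻⁹ V = 1.21 nV

1.21 nV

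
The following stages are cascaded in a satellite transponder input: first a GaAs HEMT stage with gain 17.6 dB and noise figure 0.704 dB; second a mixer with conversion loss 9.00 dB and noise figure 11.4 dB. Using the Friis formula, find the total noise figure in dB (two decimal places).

1.46 dB

Convert to linear (a loss of L dB is a gain of −L dB): F_i = 10^(NF_i/10), G_i = 10^(G_i,dB/10)
  Stage 1: F_1 = 10^(0.704/10) = 1.176, G_1 = 10^(17.6/10) = 57.54
  Stage 2: F_2 = 10^(11.4/10) = 13.80, G_2 = 10^(−9.00/10) = 0.1259
Friis cascade:
  F = 1.176 + (13.80 − 1)/57.54 = 1.398
NF = 10 log₁₀(1.398) = 1.46 dB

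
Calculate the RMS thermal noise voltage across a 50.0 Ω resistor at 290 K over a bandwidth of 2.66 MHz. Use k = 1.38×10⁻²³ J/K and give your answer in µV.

1.46 µV

V_n = √(4kTRB)
4kTRB = 4 × 1.38×10⁻²³ × 290 × 5.00×10¹ × 2.66×10⁶ = 2.13×10⁻¹² V²
V_n = √(2.13×10⁻¹²) = 1.46×10⁻⁶ V = 1.46 µV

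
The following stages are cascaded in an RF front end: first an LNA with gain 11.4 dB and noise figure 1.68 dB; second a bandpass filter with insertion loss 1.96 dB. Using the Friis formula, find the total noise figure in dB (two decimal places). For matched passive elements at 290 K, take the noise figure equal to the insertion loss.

1.80 dB

Convert to linear (a loss of L dB is a gain of −L dB): F_i = 10^(NF_i/10), G_i = 10^(G_i,dB/10)
  Stage 1: F_1 = 10^(1.68/10) = 1.472, G_1 = 10^(11.4/10) = 13.80
  Stage 2: F_2 = 10^(1.96/10) = 1.570, G_2 = 10^(−1.96/10) = 0.6368
Friis cascade:
  F = 1.472 + (1.570 − 1)/13.80 = 1.514
NF = 10 log₁₀(1.514) = 1.80 dB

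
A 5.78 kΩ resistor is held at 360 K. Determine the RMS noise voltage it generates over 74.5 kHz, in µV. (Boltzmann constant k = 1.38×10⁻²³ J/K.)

2.93 µV

V_n = √(4kTRB)
4kTRB = 4 × 1.38×10⁻²³ × 360 × 5.78×10³ × 7.45×10⁴ = 8.56×10⁻¹² V²
V_n = √(8.56×10⁻¹²) = 2.93×10⁻⁶ V = 2.93 µV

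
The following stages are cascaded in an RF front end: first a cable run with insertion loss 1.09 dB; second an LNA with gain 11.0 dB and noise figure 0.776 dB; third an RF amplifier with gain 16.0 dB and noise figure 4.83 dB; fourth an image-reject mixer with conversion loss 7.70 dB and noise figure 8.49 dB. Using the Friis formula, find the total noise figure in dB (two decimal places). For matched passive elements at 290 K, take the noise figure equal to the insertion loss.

Convert to linear (a loss of L dB is a gain of −L dB): F_i = 10^(NF_i/10), G_i = 10^(G_i,dB/10)
  Stage 1: F_1 = 10^(1.09/10) = 1.285, G_1 = 10^(−1.09/10) = 0.7780
  Stage 2: F_2 = 10^(0.776/10) = 1.196, G_2 = 10^(11.0/10) = 12.59
  Stage 3: F_3 = 10^(4.83/10) = 3.041, G_3 = 10^(16.0/10) = 39.81
  Stage 4: F_4 = 10^(8.49/10) = 7.063, G_4 = 10^(−7.70/10) = 0.1698
Friis cascade:
  F = 1.285 + (1.196 − 1)/0.7780 + (3.041 − 1)/9.795 + (7.063 − 1)/389.9 = 1.761
NF = 10 log₁₀(1.761) = 2.46 dB

2.46 dB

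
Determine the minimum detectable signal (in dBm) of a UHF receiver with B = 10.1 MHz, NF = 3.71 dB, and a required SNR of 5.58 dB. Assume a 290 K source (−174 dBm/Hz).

−94.7 dBm

Sensitivity = −174 + 10 log₁₀(B) + NF + SNR_min
= −174 + 70.04 + 3.71 + 5.58
= −94.67 dBm → −94.7 dBm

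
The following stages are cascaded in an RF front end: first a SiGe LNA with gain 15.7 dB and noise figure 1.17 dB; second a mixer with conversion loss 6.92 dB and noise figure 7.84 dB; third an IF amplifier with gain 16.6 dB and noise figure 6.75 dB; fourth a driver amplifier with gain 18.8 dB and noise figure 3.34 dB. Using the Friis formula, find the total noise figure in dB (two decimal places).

Convert to linear (a loss of L dB is a gain of −L dB): F_i = 10^(NF_i/10), G_i = 10^(G_i,dB/10)
  Stage 1: F_1 = 10^(1.17/10) = 1.309, G_1 = 10^(15.7/10) = 37.15
  Stage 2: F_2 = 10^(7.84/10) = 6.081, G_2 = 10^(−6.92/10) = 0.2032
  Stage 3: F_3 = 10^(6.75/10) = 4.732, G_3 = 10^(16.6/10) = 45.71
  Stage 4: F_4 = 10^(3.34/10) = 2.158, G_4 = 10^(18.8/10) = 75.86
Friis cascade:
  F = 1.309 + (6.081 − 1)/37.15 + (4.732 − 1)/7.551 + (2.158 − 1)/345.1 = 1.943
NF = 10 log₁₀(1.943) = 2.89 dB

2.89 dB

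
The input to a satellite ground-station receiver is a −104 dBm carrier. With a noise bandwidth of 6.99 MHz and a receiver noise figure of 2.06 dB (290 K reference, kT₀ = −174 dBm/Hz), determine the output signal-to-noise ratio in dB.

Noise floor: N = −174 + 10 log₁₀(B) + NF
10 log₁₀(6.99×10⁶) = 68.44 dB
N = −174 + 68.44 + 2.06 = −103.50 dBm
SNR = P_sig − N = −104 − (−103.50) = −0.50 dB → −0.5 dB

−0.5 dB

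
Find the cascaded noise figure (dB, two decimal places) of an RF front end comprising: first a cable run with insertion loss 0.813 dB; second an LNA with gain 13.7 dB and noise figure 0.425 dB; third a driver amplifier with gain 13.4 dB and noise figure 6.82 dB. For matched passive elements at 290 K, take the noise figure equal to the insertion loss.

1.83 dB

Convert to linear (a loss of L dB is a gain of −L dB): F_i = 10^(NF_i/10), G_i = 10^(G_i,dB/10)
  Stage 1: F_1 = 10^(0.813/10) = 1.206, G_1 = 10^(−0.813/10) = 0.8293
  Stage 2: F_2 = 10^(0.425/10) = 1.103, G_2 = 10^(13.7/10) = 23.44
  Stage 3: F_3 = 10^(6.82/10) = 4.808, G_3 = 10^(13.4/10) = 21.88
Friis cascade:
  F = 1.206 + (1.103 − 1)/0.8293 + (4.808 − 1)/19.44 = 1.526
NF = 10 log₁₀(1.526) = 1.83 dB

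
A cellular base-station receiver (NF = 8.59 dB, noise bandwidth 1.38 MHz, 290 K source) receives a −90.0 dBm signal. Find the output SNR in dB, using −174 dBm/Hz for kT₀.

Noise floor: N = −174 + 10 log₁₀(B) + NF
10 log₁₀(1.38×10⁶) = 61.4 dB
N = −174 + 61.4 + 8.59 = −104.01 dBm
SNR = P_sig − N = −90.0 − (−104.01) = 14.01 dB → 14.0 dB

14.0 dB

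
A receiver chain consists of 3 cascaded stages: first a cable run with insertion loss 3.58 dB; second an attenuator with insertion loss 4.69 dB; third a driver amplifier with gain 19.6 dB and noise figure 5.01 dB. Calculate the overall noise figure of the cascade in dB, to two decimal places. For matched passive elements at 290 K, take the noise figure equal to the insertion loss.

Convert to linear (a loss of L dB is a gain of −L dB): F_i = 10^(NF_i/10), G_i = 10^(G_i,dB/10)
  Stage 1: F_1 = 10^(3.58/10) = 2.280, G_1 = 10^(−3.58/10) = 0.4385
  Stage 2: F_2 = 10^(4.69/10) = 2.944, G_2 = 10^(−4.69/10) = 0.3396
  Stage 3: F_3 = 10^(5.01/10) = 3.170, G_3 = 10^(19.6/10) = 91.20
Friis cascade:
  F = 2.280 + (2.944 − 1)/0.4385 + (3.170 − 1)/0.1489 = 21.28
NF = 10 log₁₀(21.28) = 13.28 dB

13.28 dB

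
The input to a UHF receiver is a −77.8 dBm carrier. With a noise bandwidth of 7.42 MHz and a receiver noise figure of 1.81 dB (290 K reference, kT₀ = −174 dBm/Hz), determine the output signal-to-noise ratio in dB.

Noise floor: N = −174 + 10 log₁₀(B) + NF
10 log₁₀(7.42×10⁶) = 68.7 dB
N = −174 + 68.7 + 1.81 = −103.49 dBm
SNR = P_sig − N = −77.8 − (−103.49) = 25.69 dB → 25.7 dB

25.7 dB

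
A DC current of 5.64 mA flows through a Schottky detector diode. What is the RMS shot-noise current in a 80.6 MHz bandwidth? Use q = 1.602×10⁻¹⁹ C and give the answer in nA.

382 nA

I_n = √(2qI·B)
2qI·B = 2 × 1.602×10⁻¹⁹ × 5.64×10⁻³ × 8.06×10⁷ = 1.46×10⁻¹³ A²
I_n = √(1.46×10⁻¹³) = 3.82×10⁻⁷ A = 382 nA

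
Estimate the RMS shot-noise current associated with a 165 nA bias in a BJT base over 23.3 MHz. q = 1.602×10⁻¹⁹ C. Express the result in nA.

I_n = √(2qI·B)
2qI·B = 2 × 1.602×10⁻¹⁹ × 1.65×10⁻⁷ × 2.33×10⁷ = 1.23×10⁻¹⁸ A²
I_n = √(1.23×10⁻¹⁸) = 1.11×10⁻⁹ A = 1.11 nA

1.11 nA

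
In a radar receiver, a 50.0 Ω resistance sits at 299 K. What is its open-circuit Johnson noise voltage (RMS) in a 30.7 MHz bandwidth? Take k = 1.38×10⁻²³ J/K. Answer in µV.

5.03 µV

V_n = √(4kTRB)
4kTRB = 4 × 1.38×10⁻²³ × 299 × 5.00×10¹ × 3.07×10⁷ = 2.53×10⁻¹¹ V²
V_n = √(2.53×10⁻¹¹) = 5.03×10⁻⁶ V = 5.03 µV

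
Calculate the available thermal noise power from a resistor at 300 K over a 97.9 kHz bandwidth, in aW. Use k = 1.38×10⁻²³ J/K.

405 aW

P_n = kTB = 1.38×10⁻²³ × 300 × 9.79×10⁴ = 4.05×10⁻¹⁶ W = 405 aW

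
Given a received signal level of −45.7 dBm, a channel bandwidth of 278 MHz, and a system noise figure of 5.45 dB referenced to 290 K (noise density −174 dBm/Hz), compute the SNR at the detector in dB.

Noise floor: N = −174 + 10 log₁₀(B) + NF
10 log₁₀(2.78×10⁸) = 84.44 dB
N = −174 + 84.44 + 5.45 = −84.11 dBm
SNR = P_sig − N = −45.7 − (−84.11) = 38.41 dB → 38.4 dB

38.4 dB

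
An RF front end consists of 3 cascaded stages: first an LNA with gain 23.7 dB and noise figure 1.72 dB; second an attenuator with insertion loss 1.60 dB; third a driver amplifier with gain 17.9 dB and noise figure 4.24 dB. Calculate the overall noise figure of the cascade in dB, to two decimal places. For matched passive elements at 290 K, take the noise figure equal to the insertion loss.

1.76 dB

Convert to linear (a loss of L dB is a gain of −L dB): F_i = 10^(NF_i/10), G_i = 10^(G_i,dB/10)
  Stage 1: F_1 = 10^(1.72/10) = 1.486, G_1 = 10^(23.7/10) = 234.4
  Stage 2: F_2 = 10^(1.60/10) = 1.445, G_2 = 10^(−1.60/10) = 0.6918
  Stage 3: F_3 = 10^(4.24/10) = 2.655, G_3 = 10^(17.9/10) = 61.66
Friis cascade:
  F = 1.486 + (1.445 − 1)/234.4 + (2.655 − 1)/162.2 = 1.498
NF = 10 log₁₀(1.498) = 1.76 dB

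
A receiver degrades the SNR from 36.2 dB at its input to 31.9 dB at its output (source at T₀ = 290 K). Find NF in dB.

4.3 dB

NF (dB) = SNR_in(dB) − SNR_out(dB) when the source is at T₀
NF = 36.2 − 31.9 = 4.3 dB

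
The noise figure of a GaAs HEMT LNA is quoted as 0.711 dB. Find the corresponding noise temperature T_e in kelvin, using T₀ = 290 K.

F = 10^(0.711/10) = 1.17788
T_e = (F − 1)·T₀ = (1.17788 − 1) × 290 = 51.6 K

51.6 K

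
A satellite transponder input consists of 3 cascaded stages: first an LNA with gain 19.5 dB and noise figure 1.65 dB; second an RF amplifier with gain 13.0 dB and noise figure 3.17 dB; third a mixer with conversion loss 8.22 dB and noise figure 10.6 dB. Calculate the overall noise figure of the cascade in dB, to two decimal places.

1.70 dB

Convert to linear (a loss of L dB is a gain of −L dB): F_i = 10^(NF_i/10), G_i = 10^(G_i,dB/10)
  Stage 1: F_1 = 10^(1.65/10) = 1.462, G_1 = 10^(19.5/10) = 89.13
  Stage 2: F_2 = 10^(3.17/10) = 2.075, G_2 = 10^(13.0/10) = 19.95
  Stage 3: F_3 = 10^(10.6/10) = 11.48, G_3 = 10^(−8.22/10) = 0.1507
Friis cascade:
  F = 1.462 + (2.075 − 1)/89.13 + (11.48 − 1)/1778 = 1.480
NF = 10 log₁₀(1.480) = 1.70 dB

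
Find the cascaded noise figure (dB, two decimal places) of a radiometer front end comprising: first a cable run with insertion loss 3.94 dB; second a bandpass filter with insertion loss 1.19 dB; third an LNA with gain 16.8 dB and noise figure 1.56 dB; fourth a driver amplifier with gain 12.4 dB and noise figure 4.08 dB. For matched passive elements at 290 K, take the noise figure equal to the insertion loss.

Convert to linear (a loss of L dB is a gain of −L dB): F_i = 10^(NF_i/10), G_i = 10^(G_i,dB/10)
  Stage 1: F_1 = 10^(3.94/10) = 2.477, G_1 = 10^(−3.94/10) = 0.4036
  Stage 2: F_2 = 10^(1.19/10) = 1.315, G_2 = 10^(−1.19/10) = 0.7603
  Stage 3: F_3 = 10^(1.56/10) = 1.432, G_3 = 10^(16.8/10) = 47.86
  Stage 4: F_4 = 10^(4.08/10) = 2.559, G_4 = 10^(12.4/10) = 17.38
Friis cascade:
  F = 2.477 + (1.315 − 1)/0.4036 + (1.432 − 1)/0.3069 + (2.559 − 1)/14.69 = 4.773
NF = 10 log₁₀(4.773) = 6.79 dB

6.79 dB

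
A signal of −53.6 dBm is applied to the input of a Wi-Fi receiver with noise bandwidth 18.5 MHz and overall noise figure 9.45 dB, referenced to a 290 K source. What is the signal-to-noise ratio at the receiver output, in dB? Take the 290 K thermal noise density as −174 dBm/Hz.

38.3 dB

Noise floor: N = −174 + 10 log₁₀(B) + NF
10 log₁₀(1.85×10⁷) = 72.67 dB
N = −174 + 72.67 + 9.45 = −91.88 dBm
SNR = P_sig − N = −53.6 − (−91.88) = 38.28 dB → 38.3 dB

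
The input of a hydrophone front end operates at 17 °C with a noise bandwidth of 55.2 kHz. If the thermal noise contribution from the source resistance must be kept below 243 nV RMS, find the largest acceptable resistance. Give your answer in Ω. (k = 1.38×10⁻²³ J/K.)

T = 17 °C + 273.15 = 290.15 K
Johnson–Nyquist: V_n = √(4kTRB) ⇒ R = V_n² / (4kTB)
4kTB = 4 × 1.38×10⁻²³ × 290.15 × 5.52×10⁴ = 8.84×10⁻¹⁶
R = (2.43×10⁻⁷)² / 8.84×10⁻¹⁶ = 6.68×10¹ Ω = 66.8 Ω

66.8 Ω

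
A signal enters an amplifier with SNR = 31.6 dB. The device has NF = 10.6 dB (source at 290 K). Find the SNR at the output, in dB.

21.0 dB

By definition F = SNR_in/SNR_out, so in dB: SNR_out = SNR_in − NF
SNR_out = 31.6 − 10.6 = 21.0 dB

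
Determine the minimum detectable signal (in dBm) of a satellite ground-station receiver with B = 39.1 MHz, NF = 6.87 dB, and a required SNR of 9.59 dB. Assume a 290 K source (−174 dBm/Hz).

−81.6 dBm

Sensitivity = −174 + 10 log₁₀(B) + NF + SNR_min
= −174 + 75.92 + 6.87 + 9.59
= −81.62 dBm → −81.6 dBm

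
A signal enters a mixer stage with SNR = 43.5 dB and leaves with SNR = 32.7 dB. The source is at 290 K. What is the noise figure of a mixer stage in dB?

NF (dB) = SNR_in(dB) − SNR_out(dB) when the source is at T₀
NF = 43.5 − 32.7 = 10.8 dB

10.8 dB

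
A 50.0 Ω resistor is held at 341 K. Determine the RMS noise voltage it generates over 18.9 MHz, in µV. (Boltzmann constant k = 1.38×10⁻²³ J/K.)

V_n = √(4kTRB)
4kTRB = 4 × 1.38×10⁻²³ × 341 × 5.00×10¹ × 1.89×10⁷ = 1.78×10⁻¹¹ V²
V_n = √(1.78×10⁻¹¹) = 4.22×10⁻⁶ V = 4.22 µV

4.22 µV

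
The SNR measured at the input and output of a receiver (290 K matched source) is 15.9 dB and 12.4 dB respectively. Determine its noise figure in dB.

3.5 dB

NF (dB) = SNR_in(dB) − SNR_out(dB) when the source is at T₀
NF = 15.9 − 12.4 = 3.5 dB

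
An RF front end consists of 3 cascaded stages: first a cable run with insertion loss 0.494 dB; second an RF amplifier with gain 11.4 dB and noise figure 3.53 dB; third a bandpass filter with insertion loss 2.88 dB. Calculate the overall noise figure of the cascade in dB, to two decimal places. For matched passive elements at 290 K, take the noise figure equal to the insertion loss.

Convert to linear (a loss of L dB is a gain of −L dB): F_i = 10^(NF_i/10), G_i = 10^(G_i,dB/10)
  Stage 1: F_1 = 10^(0.494/10) = 1.120, G_1 = 10^(−0.494/10) = 0.8925
  Stage 2: F_2 = 10^(3.53/10) = 2.254, G_2 = 10^(11.4/10) = 13.80
  Stage 3: F_3 = 10^(2.88/10) = 1.941, G_3 = 10^(−2.88/10) = 0.5152
Friis cascade:
  F = 1.120 + (2.254 − 1)/0.8925 + (1.941 − 1)/12.32 = 2.602
NF = 10 log₁₀(2.602) = 4.15 dB

4.15 dB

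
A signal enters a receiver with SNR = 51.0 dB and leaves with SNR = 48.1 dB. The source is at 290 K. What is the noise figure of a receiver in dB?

2.9 dB

NF (dB) = SNR_in(dB) − SNR_out(dB) when the source is at T₀
NF = 51.0 − 48.1 = 2.9 dB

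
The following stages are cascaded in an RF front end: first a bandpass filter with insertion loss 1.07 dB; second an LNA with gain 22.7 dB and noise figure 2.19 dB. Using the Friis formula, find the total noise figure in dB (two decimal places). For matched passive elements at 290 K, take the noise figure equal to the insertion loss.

Convert to linear (a loss of L dB is a gain of −L dB): F_i = 10^(NF_i/10), G_i = 10^(G_i,dB/10)
  Stage 1: F_1 = 10^(1.07/10) = 1.279, G_1 = 10^(−1.07/10) = 0.7816
  Stage 2: F_2 = 10^(2.19/10) = 1.656, G_2 = 10^(22.7/10) = 186.2
Friis cascade:
  F = 1.279 + (1.656 − 1)/0.7816 = 2.118
NF = 10 log₁₀(2.118) = 3.26 dB

3.26 dB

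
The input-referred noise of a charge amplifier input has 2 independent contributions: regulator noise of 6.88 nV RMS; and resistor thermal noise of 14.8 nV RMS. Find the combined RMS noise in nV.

16.3 nV

Uncorrelated sources add in power (mean-square): V_tot = √(ΣV_i²)
V_tot = √[(6.88×10⁻⁹)² + (1.48×10⁻⁸)²] = 1.63×10⁻⁸ V = 16.3 nV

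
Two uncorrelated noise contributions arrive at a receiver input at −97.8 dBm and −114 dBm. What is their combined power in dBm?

Convert to linear, add, convert back:
P₁ = 1.66×10⁻¹³ W, P₂ = 3.98×10⁻¹⁵ W
P_tot = 1.70×10⁻¹³ W → 10 log₁₀(P_tot / 10⁻³) = −97.7 dBm

−97.7 dBm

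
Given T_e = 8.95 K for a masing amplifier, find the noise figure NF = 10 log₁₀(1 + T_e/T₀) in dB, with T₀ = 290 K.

0.132 dB

F = 1 + T_e/T₀ = 1 + 8.95/290 = 1.03086
NF = 10 log₁₀(1.03086) = 0.132 dB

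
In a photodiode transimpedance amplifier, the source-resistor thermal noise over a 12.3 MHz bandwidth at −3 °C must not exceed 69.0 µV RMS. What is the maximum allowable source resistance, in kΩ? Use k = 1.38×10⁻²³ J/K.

26.0 kΩ

T = −3 °C + 273.15 = 270.15 K
Johnson–Nyquist: V_n = √(4kTRB) ⇒ R = V_n² / (4kTB)
4kTB = 4 × 1.38×10⁻²³ × 270.15 × 1.23×10⁷ = 1.83×10⁻¹³
R = (6.90×10⁻⁵)² / 1.83×10⁻¹³ = 2.60×10⁴ Ω = 26.0 kΩ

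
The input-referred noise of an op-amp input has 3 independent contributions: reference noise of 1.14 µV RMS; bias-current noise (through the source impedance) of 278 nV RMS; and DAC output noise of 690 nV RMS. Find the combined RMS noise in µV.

1.36 µV

Uncorrelated sources add in power (mean-square): V_tot = √(ΣV_i²)
V_tot = √[(1.14×10⁻⁶)² + (2.78×10⁻⁷)² + (6.90×10⁻⁷)²] = 1.36×10⁻⁶ V = 1.36 µV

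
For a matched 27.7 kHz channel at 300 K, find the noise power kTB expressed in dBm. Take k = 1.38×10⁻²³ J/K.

P_n = kTB = 1.38×10⁻²³ × 300 × 2.77×10⁴ = 1.15×10⁻¹⁶ W
In dBm: 10 log₁₀(1.15×10⁻¹⁶ / 10⁻³) = −129.4 dBm

−129.4 dBm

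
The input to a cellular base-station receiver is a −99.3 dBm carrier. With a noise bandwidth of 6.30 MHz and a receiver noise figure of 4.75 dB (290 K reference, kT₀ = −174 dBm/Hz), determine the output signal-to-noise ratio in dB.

Noise floor: N = −174 + 10 log₁₀(B) + NF
10 log₁₀(6.30×10⁶) = 67.99 dB
N = −174 + 67.99 + 4.75 = −101.26 dBm
SNR = P_sig − N = −99.3 − (−101.26) = 1.96 dB → 2.0 dB

2.0 dB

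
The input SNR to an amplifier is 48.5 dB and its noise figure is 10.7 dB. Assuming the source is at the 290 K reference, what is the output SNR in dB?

By definition F = SNR_in/SNR_out, so in dB: SNR_out = SNR_in − NF
SNR_out = 48.5 − 10.7 = 37.8 dB

37.8 dB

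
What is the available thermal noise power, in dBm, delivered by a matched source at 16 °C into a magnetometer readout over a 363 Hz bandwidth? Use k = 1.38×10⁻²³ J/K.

T = 16 °C + 273.15 = 289.15 K
P_n = kTB = 1.38×10⁻²³ × 289.15 × 3.63×10² = 1.45×10⁻¹⁸ W
In dBm: 10 log₁₀(1.45×10⁻¹⁸ / 10⁻³) = −148.4 dBm

−148.4 dBm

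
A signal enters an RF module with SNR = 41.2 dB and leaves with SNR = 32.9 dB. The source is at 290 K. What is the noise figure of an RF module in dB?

NF (dB) = SNR_in(dB) − SNR_out(dB) when the source is at T₀
NF = 41.2 − 32.9 = 8.3 dB

8.3 dB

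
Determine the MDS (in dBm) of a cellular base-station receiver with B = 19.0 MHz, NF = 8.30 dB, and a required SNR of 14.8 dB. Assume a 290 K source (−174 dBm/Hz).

Sensitivity = −174 + 10 log₁₀(B) + NF + SNR_min
= −174 + 72.79 + 8.30 + 14.8
= −78.11 dBm → −78.1 dBm

−78.1 dBm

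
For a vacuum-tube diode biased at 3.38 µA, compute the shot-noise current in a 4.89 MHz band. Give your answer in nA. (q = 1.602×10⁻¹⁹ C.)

I_n = √(2qI·B)
2qI·B = 2 × 1.602×10⁻¹⁹ × 3.38×10⁻⁶ × 4.89×10⁶ = 5.30×10⁻¹⁸ A²
I_n = √(5.30×10⁻¹⁸) = 2.30×10⁻⁹ A = 2.30 nA

2.30 nA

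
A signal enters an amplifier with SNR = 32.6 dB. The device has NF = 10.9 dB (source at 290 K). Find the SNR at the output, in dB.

21.7 dB

By definition F = SNR_in/SNR_out, so in dB: SNR_out = SNR_in − NF
SNR_out = 32.6 − 10.9 = 21.7 dB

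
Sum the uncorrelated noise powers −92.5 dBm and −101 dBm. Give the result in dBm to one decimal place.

Convert to linear, add, convert back:
P₁ = 5.62×10⁻¹³ W, P₂ = 7.94×10⁻¹⁴ W
P_tot = 6.42×10⁻¹³ W → 10 log₁₀(P_tot / 10⁻³) = −91.9 dBm

−91.9 dBm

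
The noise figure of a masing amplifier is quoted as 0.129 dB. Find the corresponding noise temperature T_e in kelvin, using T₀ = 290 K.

F = 10^(0.129/10) = 1.03015
T_e = (F − 1)·T₀ = (1.03015 − 1) × 290 = 8.74 K

8.74 K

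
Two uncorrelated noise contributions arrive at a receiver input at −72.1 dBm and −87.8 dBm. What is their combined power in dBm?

Convert to linear, add, convert back:
P₁ = 6.17×10⁻¹¹ W, P₂ = 1.66×10⁻¹² W
P_tot = 6.33×10⁻¹¹ W → 10 log₁₀(P_tot / 10⁻³) = −72.0 dBm

−72.0 dBm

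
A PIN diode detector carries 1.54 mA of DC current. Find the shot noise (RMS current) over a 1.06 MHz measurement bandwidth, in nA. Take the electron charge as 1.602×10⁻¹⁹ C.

22.9 nA

I_n = √(2qI·B)
2qI·B = 2 × 1.602×10⁻¹⁹ × 1.54×10⁻³ × 1.06×10⁶ = 5.23×10⁻¹⁶ A²
I_n = √(5.23×10⁻¹⁶) = 2.29×10⁻⁸ A = 22.9 nA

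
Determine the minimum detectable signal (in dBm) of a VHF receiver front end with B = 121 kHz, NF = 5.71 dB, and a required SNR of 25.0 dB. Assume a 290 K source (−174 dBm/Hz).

Sensitivity = −174 + 10 log₁₀(B) + NF + SNR_min
= −174 + 50.83 + 5.71 + 25.0
= −92.46 dBm → −92.5 dBm

−92.5 dBm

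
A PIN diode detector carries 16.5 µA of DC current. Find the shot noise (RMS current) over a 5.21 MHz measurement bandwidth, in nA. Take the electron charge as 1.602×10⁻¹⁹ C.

I_n = √(2qI·B)
2qI·B = 2 × 1.602×10⁻¹⁹ × 1.65×10⁻⁵ × 5.21×10⁶ = 2.75×10⁻¹⁷ A²
I_n = √(2.75×10⁻¹⁷) = 5.25×10⁻⁹ A = 5.25 nA

5.25 nA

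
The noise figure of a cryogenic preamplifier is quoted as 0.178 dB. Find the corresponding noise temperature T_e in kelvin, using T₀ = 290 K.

12.1 K

F = 10^(0.178/10) = 1.04184
T_e = (F − 1)·T₀ = (1.04184 − 1) × 290 = 12.1 K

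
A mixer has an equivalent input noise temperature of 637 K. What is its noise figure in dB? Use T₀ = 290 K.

5.05 dB

F = 1 + T_e/T₀ = 1 + 637/290 = 3.19655
NF = 10 log₁₀(3.19655) = 5.05 dB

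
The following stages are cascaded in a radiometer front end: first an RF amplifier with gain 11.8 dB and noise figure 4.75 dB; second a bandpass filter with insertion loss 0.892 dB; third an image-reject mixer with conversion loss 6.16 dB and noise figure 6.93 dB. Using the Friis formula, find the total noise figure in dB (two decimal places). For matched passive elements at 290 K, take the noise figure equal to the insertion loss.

5.21 dB

Convert to linear (a loss of L dB is a gain of −L dB): F_i = 10^(NF_i/10), G_i = 10^(G_i,dB/10)
  Stage 1: F_1 = 10^(4.75/10) = 2.985, G_1 = 10^(11.8/10) = 15.14
  Stage 2: F_2 = 10^(0.892/10) = 1.228, G_2 = 10^(−0.892/10) = 0.8143
  Stage 3: F_3 = 10^(6.93/10) = 4.932, G_3 = 10^(−6.16/10) = 0.2421
Friis cascade:
  F = 2.985 + (1.228 − 1)/15.14 + (4.932 − 1)/12.33 = 3.319
NF = 10 log₁₀(3.319) = 5.21 dB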